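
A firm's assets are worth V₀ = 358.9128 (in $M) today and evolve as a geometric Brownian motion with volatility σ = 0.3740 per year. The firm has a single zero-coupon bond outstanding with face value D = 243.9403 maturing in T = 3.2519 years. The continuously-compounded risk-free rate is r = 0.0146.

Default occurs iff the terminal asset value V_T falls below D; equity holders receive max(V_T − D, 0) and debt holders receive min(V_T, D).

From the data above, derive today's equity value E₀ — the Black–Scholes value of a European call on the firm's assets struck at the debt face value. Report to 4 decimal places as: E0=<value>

Equity is a call on the firm's assets struck at D = 243.9403:
d₁ = [ln(V₀/D) + (r + σ²/2)T] / (σ√T)
   = [ln(358.9128/243.9403) + (0.0146 + 0.5·0.3740²)·3.2519] / (0.3740·√3.2519)
   = [0.386156 + 0.274909] / 0.674435 = 0.980176
d₂ = d₁ − σ√T = 0.980176 − 0.674435 = 0.305741
N(d₁) = 0.836500,  N(d₂) = 0.620099,  e^(−rT) = 0.953632
E₀ = V₀·N(d₁) − D·e^(−rT)·N(d₂)
   = 358.9128·0.836500 − 243.9403·0.953632·0.620099 = 155.977551

E0=155.9776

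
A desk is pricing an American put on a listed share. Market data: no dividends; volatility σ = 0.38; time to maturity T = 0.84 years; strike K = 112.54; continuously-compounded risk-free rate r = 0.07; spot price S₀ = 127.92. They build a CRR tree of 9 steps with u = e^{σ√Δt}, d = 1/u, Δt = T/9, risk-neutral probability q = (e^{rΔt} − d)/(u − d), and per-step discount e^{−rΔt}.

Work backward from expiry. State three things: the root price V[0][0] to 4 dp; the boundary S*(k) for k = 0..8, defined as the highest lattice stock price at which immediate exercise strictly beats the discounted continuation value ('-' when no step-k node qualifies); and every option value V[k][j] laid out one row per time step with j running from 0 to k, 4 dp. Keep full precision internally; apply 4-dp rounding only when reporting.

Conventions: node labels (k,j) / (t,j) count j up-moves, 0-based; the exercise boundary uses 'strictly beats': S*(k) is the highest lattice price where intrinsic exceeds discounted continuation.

Δt=0.09333  u=1.12310  d=0.89039  q=0.49918  discount=0.99349
step 9 (expiry): payoffs max(K−S,0) = 67.5438 55.7840 40.9507 22.2407 0.0000 0.0000 0.0000 0.0000 0.0000 0.0000
step 8: (k=8,j=0): S=50.5352, K−S=62.0048, hold=61.2720 ⇒ V=62.0048 exercise | (k=8,j=1): S=63.7426, K−S=48.7974, hold=48.0645 ⇒ V=48.7974 exercise | (k=8,j=2): S=80.4019, K−S=32.1381, hold=31.4053 ⇒ V=32.1381 exercise | (k=8,j=3): S=101.4150, K−S=11.1250, hold=11.0661 ⇒ V=11.1250 exercise | (k=8,j=4): S=127.9200, K−S=0.0000, hold=0.0000 ⇒ V=0.0000 continue | (k=8,j=5): S=161.3521, K−S=0.0000, hold=0.0000 ⇒ V=0.0000 continue | (k=8,j=6): S=203.5217, K−S=0.0000, hold=0.0000 ⇒ V=0.0000 continue | (k=8,j=7): S=256.7124, K−S=0.0000, hold=0.0000 ⇒ V=0.0000 continue | (k=8,j=8): S=323.8047, K−S=0.0000, hold=0.0000 ⇒ V=0.0000 continue  boundary S*=101.4150
step 7: (k=7,j=0): S=56.7560, K−S=55.7840, hold=55.0511 ⇒ V=55.7840 exercise | (k=7,j=1): S=71.5893, K−S=40.9507, hold=40.2178 ⇒ V=40.9507 exercise | (k=7,j=2): S=90.2993, K−S=22.2407, hold=21.5079 ⇒ V=22.2407 exercise | (k=7,j=3): S=113.8991, K−S=0.0000, hold=5.5354 ⇒ V=5.5354 continue | (k=7,j=4): S=143.6668, K−S=0.0000, hold=0.0000 ⇒ V=0.0000 continue | (k=7,j=5): S=181.2144, K−S=0.0000, hold=0.0000 ⇒ V=0.0000 continue | (k=7,j=6): S=228.5751, K−S=0.0000, hold=0.0000 ⇒ V=0.0000 continue | (k=7,j=7): S=288.3135, K−S=0.0000, hold=0.0000 ⇒ V=0.0000 continue  boundary S*=90.2993
step 6: (k=6,j=0): S=63.7426, K−S=48.7974, hold=48.0645 ⇒ V=48.7974 exercise | (k=6,j=1): S=80.4019, K−S=32.1381, hold=31.4053 ⇒ V=32.1381 exercise | (k=6,j=2): S=101.4150, K−S=11.1250, hold=13.8113 ⇒ V=13.8113 continue | (k=6,j=3): S=127.9200, K−S=0.0000, hold=2.7542 ⇒ V=2.7542 continue | (k=6,j=4): S=161.3521, K−S=0.0000, hold=0.0000 ⇒ V=0.0000 continue | (k=6,j=5): S=203.5217, K−S=0.0000, hold=0.0000 ⇒ V=0.0000 continue | (k=6,j=6): S=256.7124, K−S=0.0000, hold=0.0000 ⇒ V=0.0000 continue  boundary S*=80.4019
step 5: (k=5,j=0): S=71.5893, K−S=40.9507, hold=40.2178 ⇒ V=40.9507 exercise | (k=5,j=1): S=90.2993, K−S=22.2407, hold=22.8401 ⇒ V=22.8401 continue | (k=5,j=2): S=113.8991, K−S=0.0000, hold=8.2378 ⇒ V=8.2378 continue | (k=5,j=3): S=143.6668, K−S=0.0000, hold=1.3704 ⇒ V=1.3704 continue | (k=5,j=4): S=181.2144, K−S=0.0000, hold=0.0000 ⇒ V=0.0000 continue | (k=5,j=5): S=228.5751, K−S=0.0000, hold=0.0000 ⇒ V=0.0000 continue  boundary S*=71.5893
step 4: (k=4,j=0): S=80.4019, K−S=32.1381, hold=31.7025 ⇒ V=32.1381 exercise | (k=4,j=1): S=101.4150, K−S=11.1250, hold=15.4497 ⇒ V=15.4497 continue | (k=4,j=2): S=127.9200, K−S=0.0000, hold=4.7784 ⇒ V=4.7784 continue | (k=4,j=3): S=161.3521, K−S=0.0000, hold=0.6818 ⇒ V=0.6818 continue | (k=4,j=4): S=203.5217, K−S=0.0000, hold=0.0000 ⇒ V=0.0000 continue  boundary S*=80.4019
step 3: (k=3,j=0): S=90.2993, K−S=22.2407, hold=23.6526 ⇒ V=23.6526 continue | (k=3,j=1): S=113.8991, K−S=0.0000, hold=10.0569 ⇒ V=10.0569 continue | (k=3,j=2): S=143.6668, K−S=0.0000, hold=2.7157 ⇒ V=2.7157 continue | (k=3,j=3): S=181.2144, K−S=0.0000, hold=0.3393 ⇒ V=0.3393 continue  boundary S*=-
step 2: (k=2,j=0): S=101.4150, K−S=11.1250, hold=16.7561 ⇒ V=16.7561 continue | (k=2,j=1): S=127.9200, K−S=0.0000, hold=6.3507 ⇒ V=6.3507 continue | (k=2,j=2): S=161.3521, K−S=0.0000, hold=1.5195 ⇒ V=1.5195 continue  boundary S*=-
step 1: (k=1,j=0): S=113.8991, K−S=0.0000, hold=11.4867 ⇒ V=11.4867 continue | (k=1,j=1): S=143.6668, K−S=0.0000, hold=3.9134 ⇒ V=3.9134 continue  boundary S*=-
step 0: (k=0,j=0): S=127.9200, K−S=0.0000, hold=7.6561 ⇒ V=7.6561 continue  boundary S*=-

price = 7.6561
boundary = - - - - 80.4019 71.5893 80.4019 90.2993 101.4150
tree:
7.6561
11.4867 3.9134
16.7561 6.3507 1.5195
23.6526 10.0569 2.7157 0.3393
32.1381 15.4497 4.7784 0.6818 0.0000
40.9507 22.8401 8.2378 1.3704 0.0000 0.0000
48.7974 32.1381 13.8113 2.7542 0.0000 0.0000 0.0000
55.7840 40.9507 22.2407 5.5354 0.0000 0.0000 0.0000 0.0000
62.0048 48.7974 32.1381 11.1250 0.0000 0.0000 0.0000 0.0000 0.0000
67.5438 55.7840 40.9507 22.2407 0.0000 0.0000 0.0000 0.0000 0.0000 0.0000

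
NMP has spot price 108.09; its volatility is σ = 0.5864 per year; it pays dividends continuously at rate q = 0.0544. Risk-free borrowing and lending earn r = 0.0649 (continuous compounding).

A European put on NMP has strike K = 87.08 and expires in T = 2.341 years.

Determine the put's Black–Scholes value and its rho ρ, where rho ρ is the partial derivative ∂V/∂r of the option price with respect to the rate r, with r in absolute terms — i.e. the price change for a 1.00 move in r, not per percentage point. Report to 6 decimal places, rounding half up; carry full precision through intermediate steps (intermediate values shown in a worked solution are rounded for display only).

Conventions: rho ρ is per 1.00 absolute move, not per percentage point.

price = 20.227689
ρ = -100.089361

σ√T = 0.5864·√2.341 = 0.897211
d₁ = (ln(S/K) + (r−q+σ²/2)T) / (σ√T) = (ln(108.09/87.08) + (0.0649−0.0544+0.5864²/2)·2.341) / 0.897211 = (0.216137 + 0.427074) / 0.897211 = 0.716901
d₂ = d₁ − σ√T = 0.716901 − 0.897211 = -0.180310
e^{−rT} = 0.859048
e^{−qT} = 0.880425
N(−d₁) = 0.236718,  N(−d₂) = 0.571546
Put price V = K·e^{−rT}·N(−d₂) − S·e^{−qT}·N(−d₁) = 42.754960 − 22.527271 = 20.227689
ρ = −K·T·e^{−rT}·N(−d₂) = -100.089361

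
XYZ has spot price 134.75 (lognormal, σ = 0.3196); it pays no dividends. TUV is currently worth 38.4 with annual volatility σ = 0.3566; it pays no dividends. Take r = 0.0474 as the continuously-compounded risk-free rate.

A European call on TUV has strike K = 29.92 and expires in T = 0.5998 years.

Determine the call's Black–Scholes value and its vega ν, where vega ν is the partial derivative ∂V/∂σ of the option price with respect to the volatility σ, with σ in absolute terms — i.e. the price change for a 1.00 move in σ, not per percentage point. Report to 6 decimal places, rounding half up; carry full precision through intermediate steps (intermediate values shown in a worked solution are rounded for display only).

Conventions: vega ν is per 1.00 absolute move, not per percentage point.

σ√T = 0.3566·√0.5998 = 0.276175
d₁ = (ln(S/K) + (r+σ²/2)T) / (σ√T) = (ln(38.4/29.92) + (0.0474+0.3566²/2)·0.5998) / 0.276175 = (0.249530 + 0.066567) / 0.276175 = 1.144553
d₂ = d₁ − σ√T = 1.144553 − 0.276175 = 0.868378
e^{−rT} = 0.971970
N(d₁) = 0.873803,  N(d₂) = 0.807406
Call price V = S·N(d₁) − K·e^{−rT}·N(d₂) = 33.554031 − 23.480456 = 10.073575
φ(d₁) = (1/√(2π))·e^{−d₁²/2} = 0.207227
ν = S·φ(d₁)·√T = 6.162843

price = 10.073575
ν = 6.162843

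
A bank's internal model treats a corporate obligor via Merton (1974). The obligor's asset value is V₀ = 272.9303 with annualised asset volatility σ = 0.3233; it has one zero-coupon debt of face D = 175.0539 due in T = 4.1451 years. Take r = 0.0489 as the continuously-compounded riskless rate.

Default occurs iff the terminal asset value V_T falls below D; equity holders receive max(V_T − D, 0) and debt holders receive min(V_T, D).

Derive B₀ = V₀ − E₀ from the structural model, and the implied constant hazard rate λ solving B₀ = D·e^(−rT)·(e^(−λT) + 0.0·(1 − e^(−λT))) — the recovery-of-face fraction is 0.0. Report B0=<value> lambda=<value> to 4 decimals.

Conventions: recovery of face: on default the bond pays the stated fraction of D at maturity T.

B0=132.1177 lambda=0.0190

Work the structural quantities from V₀ = 272.9303 against face 175.0539:
d₁ = [ln(V₀/D) + (r + σ²/2)T] / (σ√T)
   = [ln(272.9303/175.0539) + (0.0489 + 0.5·0.3233²)·4.1451] / (0.3233·√4.1451)
   = [0.444123 + 0.419324] / 0.658223 = 1.311784
d₂ = d₁ − σ√T = 1.311784 − 0.658223 = 0.653561
N(d₁) = 0.905204,  N(d₂) = 0.743303,  e^(−rT) = 0.816527
E₀ = V₀·N(d₁) − D·e^(−rT)·N(d₂)
   = 272.9303·0.905204 − 175.0539·0.816527·0.743303 = 140.812596
B₀ = V₀ − E₀ = 272.9303 − 140.812596 = 132.117704
e^(−λT) = (B₀·e^(rT)/D − 0)/(1 − 0) = (132.1177·1.224699/175.0539 − 0)/1 = 0.92431224
λ = −ln(0.92431224)/4.1451 = 0.018988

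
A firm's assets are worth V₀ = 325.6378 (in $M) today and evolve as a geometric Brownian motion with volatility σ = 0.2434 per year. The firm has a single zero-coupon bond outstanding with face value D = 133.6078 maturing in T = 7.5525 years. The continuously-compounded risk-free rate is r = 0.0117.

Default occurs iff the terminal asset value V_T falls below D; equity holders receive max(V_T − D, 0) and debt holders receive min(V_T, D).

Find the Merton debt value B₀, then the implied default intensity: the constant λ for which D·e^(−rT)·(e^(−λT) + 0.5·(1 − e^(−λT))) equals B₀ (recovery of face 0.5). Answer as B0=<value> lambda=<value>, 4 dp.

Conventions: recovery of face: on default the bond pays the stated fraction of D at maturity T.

B0=118.2297 lambda=0.0091

Equity is a call on the firm's assets struck at D = 133.6078:
d₁ = [ln(V₀/D) + (r + σ²/2)T] / (σ√T)
   = [ln(325.6378/133.6078) + (0.0117 + 0.5·0.2434²)·7.5525] / (0.2434·√7.5525)
   = [0.890877 + 0.312083] / 0.668907 = 1.798395
d₂ = d₁ − σ√T = 1.798395 − 0.668907 = 1.129488
N(d₁) = 0.963943,  N(d₂) = 0.870654,  e^(−rT) = 0.915427
E₀ = V₀·N(d₁) − D·e^(−rT)·N(d₂)
   = 325.6378·0.963943 − 133.6078·0.915427·0.870654 = 207.408061
B₀ = V₀ − E₀ = 325.6378 − 207.408061 = 118.229739
e^(−λT) = (B₀·e^(rT)/D − 0.5)/(1 − 0.5) = (118.2297·1.092386/133.6078 − 0.5)/0.5 = 0.93330724
λ = −ln(0.93330724)/7.5525 = 0.009139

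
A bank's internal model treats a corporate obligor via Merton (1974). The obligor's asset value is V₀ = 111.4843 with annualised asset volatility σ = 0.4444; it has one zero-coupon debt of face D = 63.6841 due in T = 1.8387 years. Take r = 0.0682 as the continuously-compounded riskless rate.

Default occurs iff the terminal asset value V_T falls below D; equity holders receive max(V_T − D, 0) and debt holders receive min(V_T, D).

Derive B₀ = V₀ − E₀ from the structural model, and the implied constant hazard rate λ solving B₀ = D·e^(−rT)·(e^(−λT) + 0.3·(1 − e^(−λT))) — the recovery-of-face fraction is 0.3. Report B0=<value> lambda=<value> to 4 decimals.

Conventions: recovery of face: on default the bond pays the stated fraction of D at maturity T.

B0=53.2303 lambda=0.0424

Work the structural quantities from V₀ = 111.4843 against face 63.6841:
d₁ = [ln(V₀/D) + (r + σ²/2)T] / (σ√T)
   = [ln(111.4843/63.6841) + (0.0682 + 0.5·0.4444²)·1.8387] / (0.4444·√1.8387)
   = [0.559949 + 0.306963] / 0.602601 = 1.438618
d₂ = d₁ − σ√T = 1.438618 − 0.602601 = 0.836017
N(d₁) = 0.924871,  N(d₂) = 0.798427,  e^(−rT) = 0.882145
E₀ = V₀·N(d₁) − D·e^(−rT)·N(d₂)
   = 111.4843·0.924871 − 63.6841·0.882145·0.798427 = 58.254029
B₀ = V₀ − E₀ = 111.4843 − 58.254029 = 53.230271
e^(−λT) = (B₀·e^(rT)/D − 0.3)/(1 − 0.3) = (53.2303·1.133601/63.6841 − 0.3)/0.7 = 0.92502780
λ = −ln(0.92502780)/1.8387 = 0.042384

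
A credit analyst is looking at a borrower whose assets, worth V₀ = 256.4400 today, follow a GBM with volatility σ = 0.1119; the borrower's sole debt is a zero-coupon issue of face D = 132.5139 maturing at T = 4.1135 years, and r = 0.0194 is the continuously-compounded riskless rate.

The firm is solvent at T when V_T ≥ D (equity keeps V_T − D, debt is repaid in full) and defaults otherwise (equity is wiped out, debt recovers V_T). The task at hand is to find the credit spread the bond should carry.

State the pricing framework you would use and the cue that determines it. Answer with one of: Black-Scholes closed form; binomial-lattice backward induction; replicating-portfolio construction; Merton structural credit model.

framework: Merton structural credit model

Key observation: the asked-for credit quantity lives on the firm's capital structure — asset value, asset volatility, debt face 132.5139 — which is the structural model's domain.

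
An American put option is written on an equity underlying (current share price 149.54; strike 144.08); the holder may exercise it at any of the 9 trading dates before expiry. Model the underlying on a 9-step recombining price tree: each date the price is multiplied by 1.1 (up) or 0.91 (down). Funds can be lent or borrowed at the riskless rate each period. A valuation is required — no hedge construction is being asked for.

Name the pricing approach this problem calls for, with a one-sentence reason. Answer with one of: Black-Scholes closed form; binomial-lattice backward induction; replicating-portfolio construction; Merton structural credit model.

Key observation: with exercise allowed before expiry on a discrete up/down model (9 steps from spot 149.54), the strike-144.08 put's value must be rolled back through the tree testing early exercise at each node.

framework: binomial-lattice backward induction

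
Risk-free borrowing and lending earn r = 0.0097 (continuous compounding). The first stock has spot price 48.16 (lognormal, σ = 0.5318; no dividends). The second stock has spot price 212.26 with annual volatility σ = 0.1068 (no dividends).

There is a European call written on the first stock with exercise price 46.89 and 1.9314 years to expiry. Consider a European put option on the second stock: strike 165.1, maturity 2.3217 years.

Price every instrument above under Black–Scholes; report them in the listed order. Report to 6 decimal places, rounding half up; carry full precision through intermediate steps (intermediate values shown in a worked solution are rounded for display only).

[the first stock call K=46.89]
σ√T = 0.5318·√1.9314 = 0.739068
d₁ = (ln(S/K) + (r+σ²/2)T) / (σ√T) = (ln(48.16/46.89) + (0.0097+0.5318²/2)·1.9314) / 0.739068 = (0.026724 + 0.291845) / 0.739068 = 0.431043
d₂ = d₁ − σ√T = 0.431043 − 0.739068 = -0.308026
e^{−rT} = 0.981440
N(d₁) = 0.666781,  N(d₂) = 0.379031
price = S·N(d₁) − K·e^{−rT}·N(d₂) = 32.112186 − 17.442918 = 14.669268
[the second stock put K=165.1]
σ√T = 0.1068·√2.3217 = 0.162733
d₁ = (ln(S/K) + (r+σ²/2)T) / (σ√T) = (ln(212.26/165.1) + (0.0097+0.1068²/2)·2.3217) / 0.162733 = (0.251261 + 0.035761) / 0.162733 = 1.763766
d₂ = d₁ − σ√T = 1.763766 − 0.162733 = 1.601033
e^{−rT} = 0.977731
N(−d₁) = 0.038886,  N(−d₂) = 0.054685
price = K·e^{−rT}·N(−d₂) − S·N(−d₁) = 8.827404 − 8.253882 = 0.573522

price(the first stock call K=46.89) = 14.669268
price(the second stock put K=165.1) = 0.573522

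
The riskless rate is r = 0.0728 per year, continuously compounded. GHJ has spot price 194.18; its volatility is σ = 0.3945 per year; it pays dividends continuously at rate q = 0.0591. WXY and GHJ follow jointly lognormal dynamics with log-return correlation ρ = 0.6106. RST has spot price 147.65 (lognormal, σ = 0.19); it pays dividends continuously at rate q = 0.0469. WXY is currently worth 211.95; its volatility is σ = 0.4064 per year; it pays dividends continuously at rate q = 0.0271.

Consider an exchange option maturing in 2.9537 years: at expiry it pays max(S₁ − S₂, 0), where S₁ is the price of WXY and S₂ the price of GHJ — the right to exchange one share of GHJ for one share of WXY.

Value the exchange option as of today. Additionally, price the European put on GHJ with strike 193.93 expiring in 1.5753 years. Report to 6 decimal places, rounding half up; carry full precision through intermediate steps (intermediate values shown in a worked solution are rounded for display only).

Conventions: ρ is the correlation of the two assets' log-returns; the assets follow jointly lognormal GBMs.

exchange price = 60.947713
price(GHJ put K=193.93) = 32.237863

σ_eff = √(σ₁² + σ₂² − 2ρσ₁σ₂) = √(0.4064² + 0.3945² − 2·0.6106·0.4064·0.3945) = 0.353557
d₁ = (ln(S₁/S₂) + (q₂ − q₁ + σ_eff²/2)T) / (σ_eff√T) = (ln(211.95/194.18) + (0.0591 − 0.0271 + 0.062501)·2.9537) / 0.607635 = 0.603476
d₂ = d₁ − σ_eff√T = 0.603476 − 0.607635 = -0.004158
N(d₁) = 0.726904,  N(d₂) = 0.498341
V = S₁·e^{−q₁T}·N(d₁) − S₂·e^{−q₂T}·N(d₂) = 142.215626 − 81.267913 = 60.947713
[vanilla: GHJ put K=193.93]
σ√T = 0.3945·√1.5753 = 0.495141
d₁ = (ln(S/K) + (r−q+σ²/2)T) / (σ√T) = (ln(194.18/193.93) + (0.0728−0.0591+0.3945²/2)·1.5753) / 0.495141 = (0.001288 + 0.144164) / 0.495141 = 0.293759
d₂ = d₁ − σ√T = 0.293759 − 0.495141 = -0.201382
e^{−rT} = 0.891650
e^{−qT} = 0.911102
N(−d₁) = 0.384471,  N(−d₂) = 0.579800
price = K·e^{−rT}·N(−d₂) − S·e^{−qT}·N(−d₁) = 100.257636 − 68.019773 = 32.237863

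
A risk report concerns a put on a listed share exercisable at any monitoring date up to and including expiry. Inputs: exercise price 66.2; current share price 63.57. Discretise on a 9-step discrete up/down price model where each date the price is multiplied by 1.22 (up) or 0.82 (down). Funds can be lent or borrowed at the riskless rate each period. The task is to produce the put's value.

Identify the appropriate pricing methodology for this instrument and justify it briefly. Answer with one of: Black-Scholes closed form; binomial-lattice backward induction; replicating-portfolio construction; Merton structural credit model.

Key observation: the defining feature is the embedded early-exercise option across 9 discrete dates on the spot-63.57 tree; pricing the strike-66.2 put means working backward with an exercise test at every node.

framework: binomial-lattice backward induction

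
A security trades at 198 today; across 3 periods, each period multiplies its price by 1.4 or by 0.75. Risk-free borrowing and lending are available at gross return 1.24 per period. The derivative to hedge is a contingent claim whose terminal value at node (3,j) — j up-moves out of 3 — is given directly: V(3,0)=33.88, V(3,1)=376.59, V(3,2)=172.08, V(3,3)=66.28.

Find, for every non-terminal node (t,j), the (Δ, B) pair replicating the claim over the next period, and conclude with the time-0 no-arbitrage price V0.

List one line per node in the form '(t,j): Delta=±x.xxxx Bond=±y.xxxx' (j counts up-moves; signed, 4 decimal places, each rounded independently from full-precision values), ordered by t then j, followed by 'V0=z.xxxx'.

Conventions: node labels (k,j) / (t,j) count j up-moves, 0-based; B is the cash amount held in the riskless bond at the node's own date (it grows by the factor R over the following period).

Under the risk-neutral measure, an up-move has probability p* = (R−d)/(u−d) = 0.7538 and values discount at R = 1.24.
Payoffs at expiry: V(3,0)=33.8800, V(3,1)=376.5900, V(3,2)=172.0800, V(3,3)=66.2800
(2,0): S=111.3750. Δ = (V_up−V_dn)/(S_up−S_dn) = (376.5900−33.8800)/(155.9250−83.5312) = 4.7340. V = [p*·376.5900 + (1−p*)·33.8800]/1.24 = 235.6699. B = V − Δ·S = -291.5763.
(2,1): S=207.9000. Δ = (V_up−V_dn)/(S_up−S_dn) = (172.0800−376.5900)/(291.0600−155.9250) = -1.5134. V = [p*·172.0800 + (1−p*)·376.5900]/1.24 = 179.3717. B = V − Δ·S = 494.0025.
(2,2): S=388.0800. Δ = (V_up−V_dn)/(S_up−S_dn) = (66.2800−172.0800)/(543.3120−291.0600) = -0.4194. V = [p*·66.2800 + (1−p*)·172.0800]/1.24 = 74.4541. B = V − Δ·S = 237.2233.
(1,0): S=148.5000. Δ = (V_up−V_dn)/(S_up−S_dn) = (179.3717−235.6699)/(207.9000−111.3750) = -0.5832. V = [p*·179.3717 + (1−p*)·235.6699]/1.24 = 155.8304. B = V − Δ·S = 242.4429.
(1,1): S=277.2000. Δ = (V_up−V_dn)/(S_up−S_dn) = (74.4541−179.3717)/(388.0800−207.9000) = -0.5823. V = [p*·74.4541 + (1−p*)·179.3717]/1.24 = 80.8709. B = V − Δ·S = 242.2827.
(0,0): S=198.0000. Δ = (V_up−V_dn)/(S_up−S_dn) = (80.8709−155.8304)/(277.2000−148.5000) = -0.5824. V = [p*·80.8709 + (1−p*)·155.8304]/1.24 = 80.0988. B = V − Δ·S = 195.4211.
Check: Δ(0,0)·S0 + B(0,0) = 80.0988 = V0.

(0,0): Delta=-0.5824 Bond=195.4211
(1,0): Delta=-0.5832 Bond=242.4429
(1,1): Delta=-0.5823 Bond=242.2827
(2,0): Delta=4.7340 Bond=-291.5763
(2,1): Delta=-1.5134 Bond=494.0025
(2,2): Delta=-0.4194 Bond=237.2233
V0=80.0988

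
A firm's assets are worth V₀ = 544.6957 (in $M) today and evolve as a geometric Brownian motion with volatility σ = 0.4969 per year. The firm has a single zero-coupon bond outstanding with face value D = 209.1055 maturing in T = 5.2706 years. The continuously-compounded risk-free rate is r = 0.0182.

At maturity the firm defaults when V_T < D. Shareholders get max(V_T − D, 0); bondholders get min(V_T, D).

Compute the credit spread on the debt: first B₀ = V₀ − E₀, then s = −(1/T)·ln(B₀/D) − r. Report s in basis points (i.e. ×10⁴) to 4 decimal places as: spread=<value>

spread=349.3604

Work the structural quantities from V₀ = 544.6957 against face 209.1055:
d₁ = [ln(V₀/D) + (r + σ²/2)T] / (σ√T)
   = [ln(544.6957/209.1055) + (0.0182 + 0.5·0.4969²)·5.2706] / (0.4969·√5.2706)
   = [0.957388 + 0.746606] / 1.140772 = 1.493720
d₂ = d₁ − σ√T = 1.493720 − 1.140772 = 0.352947
N(d₁) = 0.932376,  N(d₂) = 0.637936,  e^(−rT) = 0.908532
E₀ = V₀·N(d₁) − D·e^(−rT)·N(d₂)
   = 544.6957·0.932376 − 209.1055·0.908532·0.637936 = 386.666455
B₀ = V₀ − E₀ = 544.6957 − 386.666455 = 158.029245
spread = −(1/T)·ln(B₀/D) − r = −(1/5.2706)·ln(158.029245/209.1055) − 0.0182 = 0.03493604
in basis points: 0.03493604 × 10⁴ = 349.3604 bp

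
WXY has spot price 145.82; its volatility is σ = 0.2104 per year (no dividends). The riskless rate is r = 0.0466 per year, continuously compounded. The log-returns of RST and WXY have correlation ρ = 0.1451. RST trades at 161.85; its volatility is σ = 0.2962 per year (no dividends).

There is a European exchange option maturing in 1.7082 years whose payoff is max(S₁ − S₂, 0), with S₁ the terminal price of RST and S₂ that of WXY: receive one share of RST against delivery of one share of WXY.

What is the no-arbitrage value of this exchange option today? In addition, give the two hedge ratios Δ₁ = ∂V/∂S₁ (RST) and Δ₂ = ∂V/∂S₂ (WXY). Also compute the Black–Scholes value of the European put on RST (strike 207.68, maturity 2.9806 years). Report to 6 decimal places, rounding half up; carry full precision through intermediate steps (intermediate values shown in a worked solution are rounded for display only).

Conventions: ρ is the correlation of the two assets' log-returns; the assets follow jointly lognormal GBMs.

exchange price = 35.603889
Δ1 = 0.676163
Δ2 = -0.506331
price(RST put K=207.68) = 44.802761

σ_eff = √(σ₁² + σ₂² − 2ρσ₁σ₂) = √(0.2962² + 0.2104² − 2·0.1451·0.2962·0.2104) = 0.337516
d₁ = (ln(S₁/S₂) + (q₂ − q₁ + σ_eff²/2)T) / (σ_eff√T) = (ln(161.85/145.82) + (0.0 − 0.0 + 0.056959)·1.7082) / 0.441127 = 0.456997
d₂ = d₁ − σ_eff√T = 0.456997 − 0.441127 = 0.015869
N(d₁) = 0.676163,  N(d₂) = 0.506331
V = S₁·e^{−q₁T}·N(d₁) − S₂·e^{−q₂T}·N(d₂) = 109.437018 − 73.833130 = 35.603889
Δ₁ = e^{−q₁T}·N(d₁) = 0.676163;  Δ₂ = −e^{−q₂T}·N(d₂) = -0.506331
[vanilla: RST put K=207.68]
σ√T = 0.2962·√2.9806 = 0.511372
d₁ = (ln(S/K) + (r+σ²/2)T) / (σ√T) = (ln(161.85/207.68) + (0.0466+0.2962²/2)·2.9806) / 0.511372 = (-0.249328 + 0.269647) / 0.511372 = 0.039733
d₂ = d₁ − σ√T = 0.039733 − 0.511372 = -0.471639
e^{−rT} = 0.870319
N(−d₁) = 0.484153,  N(−d₂) = 0.681408
price = K·e^{−rT}·N(−d₂) − S·N(−d₁) = 123.162948 − 78.360188 = 44.802761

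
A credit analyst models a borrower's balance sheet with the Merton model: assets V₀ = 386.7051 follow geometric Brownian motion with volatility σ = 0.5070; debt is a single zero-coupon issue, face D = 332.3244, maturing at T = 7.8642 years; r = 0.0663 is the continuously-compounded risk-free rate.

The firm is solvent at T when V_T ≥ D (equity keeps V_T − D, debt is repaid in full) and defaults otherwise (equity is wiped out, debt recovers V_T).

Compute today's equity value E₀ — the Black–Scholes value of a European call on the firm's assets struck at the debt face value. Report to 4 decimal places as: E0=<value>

Apply the equity-as-call identities (strike 332.3244, horizon 7.8642 years):
d₁ = [ln(V₀/D) + (r + σ²/2)T] / (σ√T)
   = [ln(386.7051/332.3244) + (0.0663 + 0.5·0.5070²)·7.8642] / (0.5070·√7.8642)
   = [0.151551 + 1.532139] / 1.421789 = 1.184205
d₂ = d₁ − σ√T = 1.184205 − 1.421789 = -0.237585
N(d₁) = 0.881834,  N(d₂) = 0.406102,  e^(−rT) = 0.593691
E₀ = V₀·N(d₁) − D·e^(−rT)·N(d₂)
   = 386.7051·0.881834 − 332.3244·0.593691·0.406102 = 260.886663

E0=260.8867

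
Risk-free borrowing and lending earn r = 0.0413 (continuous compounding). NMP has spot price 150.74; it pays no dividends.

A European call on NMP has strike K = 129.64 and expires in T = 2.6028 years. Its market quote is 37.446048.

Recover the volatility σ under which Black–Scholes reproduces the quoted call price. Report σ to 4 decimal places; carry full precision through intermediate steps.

sigma = 0.1658

At σ = 0.1658 the Black–Scholes value reproduces the quote:
σ√T = 0.1658·√2.6028 = 0.267488
d₁ = (ln(S/K) + (r+σ²/2)T) / (σ√T) = (ln(150.74/129.64) + (0.0413+0.1658²/2)·2.6028) / 0.267488 = (0.150795 + 0.143271) / 0.267488 = 1.099359
d₂ = d₁ − σ√T = 1.099359 − 0.267488 = 0.831871
e^{−rT} = 0.898080
N(d₁) = 0.864194,  N(d₂) = 0.797259
V = S·N(d₁) − K·e^{−rT}·N(d₂) = 130.268643 − 92.822595 = 37.446048 (the quoted price), and the Black–Scholes price is strictly increasing in σ, so σ is unique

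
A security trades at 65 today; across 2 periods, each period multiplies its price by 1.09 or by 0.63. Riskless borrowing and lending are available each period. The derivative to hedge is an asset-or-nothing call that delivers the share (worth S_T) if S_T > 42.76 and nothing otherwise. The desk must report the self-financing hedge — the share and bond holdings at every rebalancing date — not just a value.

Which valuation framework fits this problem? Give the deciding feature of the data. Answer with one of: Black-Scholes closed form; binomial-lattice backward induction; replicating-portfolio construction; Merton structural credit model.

framework: replicating-portfolio construction

Key observation: what is demanded is not a single number but the (Δ, B) position at each node of the 1.09/0.63 tree starting at 65; constructing those positions is the replicating-portfolio method.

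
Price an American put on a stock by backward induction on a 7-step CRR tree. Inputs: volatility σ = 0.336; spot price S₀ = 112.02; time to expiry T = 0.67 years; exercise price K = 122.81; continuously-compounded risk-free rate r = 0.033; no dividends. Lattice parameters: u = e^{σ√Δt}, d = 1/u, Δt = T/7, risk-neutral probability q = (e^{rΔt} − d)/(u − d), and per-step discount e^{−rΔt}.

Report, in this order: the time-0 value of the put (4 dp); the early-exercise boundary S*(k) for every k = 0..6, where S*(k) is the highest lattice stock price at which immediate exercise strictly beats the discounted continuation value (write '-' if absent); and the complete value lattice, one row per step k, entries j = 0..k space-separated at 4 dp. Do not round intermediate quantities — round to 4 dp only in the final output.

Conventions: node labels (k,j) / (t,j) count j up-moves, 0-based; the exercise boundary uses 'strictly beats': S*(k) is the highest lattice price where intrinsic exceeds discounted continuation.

price = 17.3495
boundary = - - - 82.0087 90.9924 100.9602 90.9924
tree:
17.3495
24.0029 10.5152
31.9782 15.8315 5.0327
40.8013 22.9731 8.4776 1.4685
48.8981 31.8176 13.8876 2.8842 0.0000
56.1954 40.8013 21.8498 5.6645 0.0000 0.0000
62.7723 48.8981 31.8176 11.1251 0.0000 0.0000 0.0000
68.6998 56.1954 40.8013 21.8498 0.0000 0.0000 0.0000 0.0000

Δt=0.09571  u=1.10955  d=0.90127  q=0.48922  discount=0.99685
step 7 (expiry): payoffs max(K−S,0) = 68.6998 56.1954 40.8013 21.8498 0.0000 0.0000 0.0000 0.0000
step 6: (k=6,j=0): S=60.0377, K−S=62.7723, hold=62.3850 ⇒ V=62.7723 exercise | (k=6,j=1): S=73.9119, K−S=48.8981, hold=48.5108 ⇒ V=48.8981 exercise | (k=6,j=2): S=90.9924, K−S=31.8176, hold=31.4303 ⇒ V=31.8176 exercise | (k=6,j=3): S=112.0200, K−S=10.7900, hold=11.1251 ⇒ V=11.1251 continue | (k=6,j=4): S=137.9069, K−S=0.0000, hold=0.0000 ⇒ V=0.0000 continue | (k=6,j=5): S=169.7761, K−S=0.0000, hold=0.0000 ⇒ V=0.0000 continue | (k=6,j=6): S=209.0100, K−S=0.0000, hold=0.0000 ⇒ V=0.0000 continue  boundary S*=90.9924
step 5: (k=5,j=0): S=66.6146, K−S=56.1954, hold=55.8081 ⇒ V=56.1954 exercise | (k=5,j=1): S=82.0087, K−S=40.8013, hold=40.4140 ⇒ V=40.8013 exercise | (k=5,j=2): S=100.9602, K−S=21.8498, hold=21.6259 ⇒ V=21.8498 exercise | (k=5,j=3): S=124.2913, K−S=0.0000, hold=5.6645 ⇒ V=5.6645 continue | (k=5,j=4): S=153.0140, K−S=0.0000, hold=0.0000 ⇒ V=0.0000 continue | (k=5,j=5): S=188.3744, K−S=0.0000, hold=0.0000 ⇒ V=0.0000 continue  boundary S*=100.9602
step 4: (k=4,j=0): S=73.9119, K−S=48.8981, hold=48.5108 ⇒ V=48.8981 exercise | (k=4,j=1): S=90.9924, K−S=31.8176, hold=31.4303 ⇒ V=31.8176 exercise | (k=4,j=2): S=112.0200, K−S=10.7900, hold=13.8876 ⇒ V=13.8876 continue | (k=4,j=3): S=137.9069, K−S=0.0000, hold=2.8842 ⇒ V=2.8842 continue | (k=4,j=4): S=169.7761, K−S=0.0000, hold=0.0000 ⇒ V=0.0000 continue  boundary S*=90.9924
step 3: (k=3,j=0): S=82.0087, K−S=40.8013, hold=40.4140 ⇒ V=40.8013 exercise | (k=3,j=1): S=100.9602, K−S=21.8498, hold=22.9731 ⇒ V=22.9731 continue | (k=3,j=2): S=124.2913, K−S=0.0000, hold=8.4776 ⇒ V=8.4776 continue | (k=3,j=3): S=153.0140, K−S=0.0000, hold=1.4685 ⇒ V=1.4685 continue  boundary S*=82.0087
step 2: (k=2,j=0): S=90.9924, K−S=31.8176, hold=31.9782 ⇒ V=31.9782 continue | (k=2,j=1): S=112.0200, K−S=10.7900, hold=15.8315 ⇒ V=15.8315 continue | (k=2,j=2): S=137.9069, K−S=0.0000, hold=5.0327 ⇒ V=5.0327 continue  boundary S*=-
step 1: (k=1,j=0): S=100.9602, K−S=21.8498, hold=24.0029 ⇒ V=24.0029 continue | (k=1,j=1): S=124.2913, K−S=0.0000, hold=10.5152 ⇒ V=10.5152 continue  boundary S*=-
step 0: (k=0,j=0): S=112.0200, K−S=10.7900, hold=17.3495 ⇒ V=17.3495 continue  boundary S*=-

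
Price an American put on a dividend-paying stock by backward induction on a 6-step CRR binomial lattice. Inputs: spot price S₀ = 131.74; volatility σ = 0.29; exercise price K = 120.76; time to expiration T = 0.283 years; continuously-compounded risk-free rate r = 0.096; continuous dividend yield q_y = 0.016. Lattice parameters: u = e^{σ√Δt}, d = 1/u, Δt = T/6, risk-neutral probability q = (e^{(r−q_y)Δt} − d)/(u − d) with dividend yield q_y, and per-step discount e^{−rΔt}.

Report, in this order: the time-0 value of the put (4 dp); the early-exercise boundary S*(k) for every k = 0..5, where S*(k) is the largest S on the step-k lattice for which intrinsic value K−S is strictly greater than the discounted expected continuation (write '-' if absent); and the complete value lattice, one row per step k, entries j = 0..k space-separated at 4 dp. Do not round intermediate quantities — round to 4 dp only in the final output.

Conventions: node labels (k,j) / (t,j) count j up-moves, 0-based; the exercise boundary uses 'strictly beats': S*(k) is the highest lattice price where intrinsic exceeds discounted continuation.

Δt=0.04717  u=1.06501  d=0.93896  q=0.51425  discount=0.99548
step 6 (expiry): payoffs max(K−S,0) = 30.4779 18.3584 4.6118 0.0000 0.0000 0.0000 0.0000
step 5: (k=5,j=0): S=96.1511, K−S=24.6089, hold=24.1359 ⇒ V=24.6089 exercise | (k=5,j=1): S=109.0585, K−S=11.7015, hold=11.2382 ⇒ V=11.7015 exercise | (k=5,j=2): S=123.6987, K−S=0.0000, hold=2.2301 ⇒ V=2.2301 continue | (k=5,j=3): S=140.3041, K−S=0.0000, hold=0.0000 ⇒ V=0.0000 continue | (k=5,j=4): S=159.1387, K−S=0.0000, hold=0.0000 ⇒ V=0.0000 continue | (k=5,j=5): S=180.5016, K−S=0.0000, hold=0.0000 ⇒ V=0.0000 continue  boundary S*=109.0585
step 4: (k=4,j=0): S=102.4016, K−S=18.3584, hold=17.8900 ⇒ V=18.3584 exercise | (k=4,j=1): S=116.1482, K−S=4.6118, hold=6.7999 ⇒ V=6.7999 continue | (k=4,j=2): S=131.7400, K−S=0.0000, hold=1.0784 ⇒ V=1.0784 continue | (k=4,j=3): S=149.4249, K−S=0.0000, hold=0.0000 ⇒ V=0.0000 continue | (k=4,j=4): S=169.4839, K−S=0.0000, hold=0.0000 ⇒ V=0.0000 continue  boundary S*=102.4016
step 3: (k=3,j=0): S=109.0585, K−S=11.7015, hold=12.3583 ⇒ V=12.3583 continue | (k=3,j=1): S=123.6987, K−S=0.0000, hold=3.8402 ⇒ V=3.8402 continue | (k=3,j=2): S=140.3041, K−S=0.0000, hold=0.5214 ⇒ V=0.5214 continue | (k=3,j=3): S=159.1387, K−S=0.0000, hold=0.0000 ⇒ V=0.0000 continue  boundary S*=-
step 2: (k=2,j=0): S=116.1482, K−S=4.6118, hold=7.9418 ⇒ V=7.9418 continue | (k=2,j=1): S=131.7400, K−S=0.0000, hold=2.1239 ⇒ V=2.1239 continue | (k=2,j=2): S=149.4249, K−S=0.0000, hold=0.2521 ⇒ V=0.2521 continue  boundary S*=-
step 1: (k=1,j=0): S=123.6987, K−S=0.0000, hold=4.9276 ⇒ V=4.9276 continue | (k=1,j=1): S=140.3041, K−S=0.0000, hold=1.1561 ⇒ V=1.1561 continue  boundary S*=-
step 0: (k=0,j=0): S=131.7400, K−S=0.0000, hold=2.9746 ⇒ V=2.9746 continue  boundary S*=-

price = 2.9746
boundary = - - - - 102.4016 109.0585
tree:
2.9746
4.9276 1.1561
7.9418 2.1239 0.2521
12.3583 3.8402 0.5214 0.0000
18.3584 6.7999 1.0784 0.0000 0.0000
24.6089 11.7015 2.2301 0.0000 0.0000 0.0000
30.4779 18.3584 4.6118 0.0000 0.0000 0.0000 0.0000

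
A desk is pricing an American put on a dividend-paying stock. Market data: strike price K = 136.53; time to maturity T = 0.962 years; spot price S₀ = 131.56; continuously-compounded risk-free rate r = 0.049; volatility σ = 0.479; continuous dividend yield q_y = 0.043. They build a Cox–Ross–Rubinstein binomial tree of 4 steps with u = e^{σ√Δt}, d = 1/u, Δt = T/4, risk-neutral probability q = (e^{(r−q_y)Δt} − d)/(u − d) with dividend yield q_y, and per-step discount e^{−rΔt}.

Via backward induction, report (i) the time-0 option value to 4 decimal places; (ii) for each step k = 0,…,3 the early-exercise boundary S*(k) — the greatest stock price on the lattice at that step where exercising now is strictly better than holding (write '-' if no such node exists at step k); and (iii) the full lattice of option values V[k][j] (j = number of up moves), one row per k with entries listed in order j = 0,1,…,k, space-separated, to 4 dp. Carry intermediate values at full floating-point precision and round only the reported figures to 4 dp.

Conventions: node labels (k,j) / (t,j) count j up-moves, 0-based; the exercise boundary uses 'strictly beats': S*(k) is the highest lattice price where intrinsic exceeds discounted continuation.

params: Δt=0.24050 u=1.26479 d=0.79065 q=0.44459 e^(-rΔt)=0.98828
t_4 payoffs: 85.1196 54.2891 4.9700 0.0000 0.0000
t_3: node(3,0) S=65.0234 payoff=71.5066 vs cont=70.5761 → 71.5066 [stop]  node(3,1) S=104.0173 payoff=32.5127 vs cont=31.9833 → 32.5127 [stop]  node(3,2) S=166.3957 payoff=0.0000 vs cont=2.7281 → 2.7281 [wait]  node(3,3) S=266.1817 payoff=0.0000 vs cont=0.0000 → 0.0000 [wait]  ⇒ S*(3)=104.0173
t_2: node(2,0) S=82.2409 payoff=54.2891 vs cont=53.5358 → 54.2891 [stop]  node(2,1) S=131.5600 payoff=4.9700 vs cont=19.0450 → 19.0450 [wait]  node(2,2) S=210.4554 payoff=0.0000 vs cont=1.4974 → 1.4974 [wait]  ⇒ S*(2)=82.2409
t_1: node(1,0) S=104.0173 payoff=32.5127 vs cont=38.1676 → 38.1676 [wait]  node(1,1) S=166.3957 payoff=0.0000 vs cont=11.1119 → 11.1119 [wait]  ⇒ S*(1)=-
t_0: node(0,0) S=131.5600 payoff=4.9700 vs cont=25.8327 → 25.8327 [wait]  ⇒ S*(0)=-

price = 25.8327
boundary = - - 82.2409 104.0173
tree:
25.8327
38.1676 11.1119
54.2891 19.0450 1.4974
71.5066 32.5127 2.7281 0.0000
85.1196 54.2891 4.9700 0.0000 0.0000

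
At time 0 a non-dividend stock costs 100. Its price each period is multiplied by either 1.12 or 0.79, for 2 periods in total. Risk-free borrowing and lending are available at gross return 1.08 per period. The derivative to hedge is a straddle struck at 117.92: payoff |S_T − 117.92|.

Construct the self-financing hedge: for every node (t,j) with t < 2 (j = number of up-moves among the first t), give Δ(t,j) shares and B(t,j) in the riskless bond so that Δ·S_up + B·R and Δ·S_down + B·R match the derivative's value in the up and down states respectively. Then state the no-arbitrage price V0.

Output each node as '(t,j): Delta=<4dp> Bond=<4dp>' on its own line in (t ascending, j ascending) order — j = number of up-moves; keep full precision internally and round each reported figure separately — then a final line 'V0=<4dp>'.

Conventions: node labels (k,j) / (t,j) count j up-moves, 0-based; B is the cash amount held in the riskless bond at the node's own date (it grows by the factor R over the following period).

(0,0): Delta=-0.6292 Bond=73.9707
(1,0): Delta=-1.0000 Bond=109.1852
(1,1): Delta=-0.5931 Bond=75.8474
V0=11.0553

Under the risk-neutral measure, an up-move has probability p* = (R−d)/(u−d) = 0.8788 and values discount at R = 1.08.
Expiry values: V(2,0)=55.5100, V(2,1)=29.4400, V(2,2)=7.5200
  t=1,j=0: stock 79.0000 → up 88.4800 (V=29.4400), down 62.4100 (V=55.5100). Price 30.1852; hedge Δ=-1.0000, bond B=109.1852.
  t=1,j=1: stock 112.0000 → up 125.4400 (V=7.5200), down 88.4800 (V=29.4400). Price 9.4231; hedge Δ=-0.5931, bond B=75.8474.
  t=0,j=0: stock 100.0000 → up 112.0000 (V=9.4231), down 79.0000 (V=30.1852). Price 11.0553; hedge Δ=-0.6292, bond B=73.9707.
Verification: the root portfolio costs Δ(0,0)·S0 + B(0,0) = 11.0553, matching V0.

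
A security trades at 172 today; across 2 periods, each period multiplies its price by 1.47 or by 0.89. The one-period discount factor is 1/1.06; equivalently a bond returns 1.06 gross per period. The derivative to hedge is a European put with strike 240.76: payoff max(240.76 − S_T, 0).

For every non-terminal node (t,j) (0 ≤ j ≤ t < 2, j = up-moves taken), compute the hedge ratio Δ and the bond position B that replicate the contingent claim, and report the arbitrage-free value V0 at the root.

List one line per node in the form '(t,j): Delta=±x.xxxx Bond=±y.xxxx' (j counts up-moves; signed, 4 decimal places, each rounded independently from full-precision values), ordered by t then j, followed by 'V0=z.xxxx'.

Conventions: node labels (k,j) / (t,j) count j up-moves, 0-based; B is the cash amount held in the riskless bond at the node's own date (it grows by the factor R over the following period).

(0,0): Delta=-0.6371 Bond=161.8721
(1,0): Delta=-1.0000 Bond=227.1321
(1,1): Delta=-0.1073 Bond=37.6165
V0=52.2852

Arbitrage-free pricing uses the up-move probability p* = (R−d)/(u−d) = 0.2931, discounting each step at R = 1.06.
At maturity the claim pays: V(2,0)=104.5188, V(2,1)=15.7324, V(2,2)=0.0000
Node (1,0) S=153.0800: V=(p*·15.7324+(1−p*)·104.5188)/1.06=74.0521; Δ=(15.7324−104.5188)/(225.0276−136.2412)=-1.0000; B=V−Δ·S=227.1321
Node (1,1) S=252.8400: V=(p*·0.0000+(1−p*)·15.7324)/1.06=10.4917; Δ=(0.0000−15.7324)/(371.6748−225.0276)=-0.1073; B=V−Δ·S=37.6165
Node (0,0) S=172.0000: V=(p*·10.4917+(1−p*)·74.0521)/1.06=52.2852; Δ=(10.4917−74.0521)/(252.8400−153.0800)=-0.6371; B=V−Δ·S=161.8721
Verification: the root portfolio costs Δ(0,0)·S0 + B(0,0) = 52.2852, matching V0.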